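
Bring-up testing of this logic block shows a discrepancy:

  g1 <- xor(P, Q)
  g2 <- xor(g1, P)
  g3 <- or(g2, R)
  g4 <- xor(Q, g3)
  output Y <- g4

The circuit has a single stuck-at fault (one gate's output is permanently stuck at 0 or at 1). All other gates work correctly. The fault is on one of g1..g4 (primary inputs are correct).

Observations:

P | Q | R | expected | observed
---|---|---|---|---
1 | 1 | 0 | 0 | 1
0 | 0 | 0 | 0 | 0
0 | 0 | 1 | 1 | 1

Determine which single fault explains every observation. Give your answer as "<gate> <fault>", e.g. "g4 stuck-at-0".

g2 stuck-at-0

Fault-free values for test 1 (P=1, Q=1, R=0): g1=0, g2=1, g3=1, g4=0, giving Y=0. Observed 1.
Test 1: faults giving observed 1 are {g1 stuck-at-1, g2 stuck-at-0, g3 stuck-at-0, g4 stuck-at-1}.
Test 2 (P=0, Q=0, R=0): fault-free g1=0, g2=0, g3=0, g4=0 → 0; observed 0. Eliminates g1 stuck-at-1, g4 stuck-at-1.
Test 3 (P=0, Q=0, R=1): fault-free g1=0, g2=0, g3=1, g4=1 → 1; observed 1. Eliminates g3 stuck-at-0.
Only g2 stuck-at-0 is consistent with every test.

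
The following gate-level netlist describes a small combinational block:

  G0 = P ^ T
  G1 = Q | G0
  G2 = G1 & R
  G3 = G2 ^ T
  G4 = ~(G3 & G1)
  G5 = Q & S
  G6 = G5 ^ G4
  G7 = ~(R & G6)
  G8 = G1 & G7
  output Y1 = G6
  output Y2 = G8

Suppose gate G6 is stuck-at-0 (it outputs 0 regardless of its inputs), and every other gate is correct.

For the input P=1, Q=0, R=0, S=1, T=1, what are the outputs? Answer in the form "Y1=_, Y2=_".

Propagate with G6 forced: G0=0, G1=0, G2=0, G3=1, G4=1, G5=0, G6=0 [stuck-at-0], G7=1, G8=0.
So the outputs are Y1=0, Y2=0. (Without the fault they would be Y1=1, Y2=0.)

Y1=0, Y2=0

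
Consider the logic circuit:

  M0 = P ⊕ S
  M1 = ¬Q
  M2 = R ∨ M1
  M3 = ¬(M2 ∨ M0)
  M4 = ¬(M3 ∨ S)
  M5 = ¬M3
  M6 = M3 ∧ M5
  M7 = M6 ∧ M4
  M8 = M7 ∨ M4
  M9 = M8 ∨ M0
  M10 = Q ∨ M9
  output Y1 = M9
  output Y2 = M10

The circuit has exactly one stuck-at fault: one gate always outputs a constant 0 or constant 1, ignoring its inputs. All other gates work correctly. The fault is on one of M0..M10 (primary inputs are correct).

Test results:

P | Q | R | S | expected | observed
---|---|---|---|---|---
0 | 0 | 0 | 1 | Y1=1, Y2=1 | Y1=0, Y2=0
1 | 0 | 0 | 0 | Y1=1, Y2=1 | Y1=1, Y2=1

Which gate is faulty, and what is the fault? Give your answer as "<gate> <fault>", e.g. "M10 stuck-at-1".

M0 stuck-at-0

Fault-free values for test 1 (P=0, Q=0, R=0, S=1): M0=1, M1=1, M2=1, M3=0, M4=0, M5=1, M6=0, M7=0, M8=0, M9=1, M10=1, giving Y1=1, Y2=1. Observed Y1=0, Y2=0.
Test 1: faults giving observed Y1=0, Y2=0 are {M0 stuck-at-0, M9 stuck-at-0}.
Test 2 (P=1, Q=0, R=0, S=0): fault-free M0=1, M1=1, M2=1, M3=0, M4=1, M5=1, M6=0, M7=0, M8=1, M9=1, M10=1 → Y1=1, Y2=1; observed Y1=1, Y2=1. Eliminates M9 stuck-at-0.
Only M0 stuck-at-0 is consistent with every test.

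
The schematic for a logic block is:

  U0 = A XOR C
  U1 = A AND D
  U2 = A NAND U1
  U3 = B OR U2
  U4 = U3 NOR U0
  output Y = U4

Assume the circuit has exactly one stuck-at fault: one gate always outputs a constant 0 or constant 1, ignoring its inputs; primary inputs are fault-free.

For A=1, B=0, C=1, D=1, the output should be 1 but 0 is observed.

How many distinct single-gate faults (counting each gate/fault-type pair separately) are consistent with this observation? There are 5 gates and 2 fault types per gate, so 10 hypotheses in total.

5

Fault-free: U0=0, U1=1, U2=0, U3=0, U4=1 → 1. Observed 0.
  U0 stuck-at-0: output 1 ✗
  U0 stuck-at-1: output 0 ✓
  U1 stuck-at-0: output 0 ✓
  U1 stuck-at-1: output 1 ✗
  U2 stuck-at-0: output 1 ✗
  U2 stuck-at-1: output 0 ✓
  U3 stuck-at-0: output 1 ✗
  U3 stuck-at-1: output 0 ✓
  U4 stuck-at-0: output 0 ✓
  U4 stuck-at-1: output 1 ✗
Consistent faults: {U0 stuck-at-1, U1 stuck-at-0, U2 stuck-at-1, U3 stuck-at-1, U4 stuck-at-0} — 5 in all.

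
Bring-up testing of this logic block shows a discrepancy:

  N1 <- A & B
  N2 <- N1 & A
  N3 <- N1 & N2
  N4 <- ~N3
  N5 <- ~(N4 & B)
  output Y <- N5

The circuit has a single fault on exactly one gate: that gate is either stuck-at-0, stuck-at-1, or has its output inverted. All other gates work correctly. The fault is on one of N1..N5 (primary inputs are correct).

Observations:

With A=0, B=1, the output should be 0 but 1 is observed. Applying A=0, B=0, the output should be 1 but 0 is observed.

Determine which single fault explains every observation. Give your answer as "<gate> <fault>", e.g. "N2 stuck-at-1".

Fault-free values for test 1 (A=0, B=1): N1=0, N2=0, N3=0, N4=1, N5=0, giving Y=0. Observed 1.
Test 1: faults giving observed 1 are {N3 stuck-at-1, N3 inverted output, N4 stuck-at-0, N4 inverted output, N5 stuck-at-1, N5 inverted output}.
Test 2 (A=0, B=0): fault-free N1=0, N2=0, N3=0, N4=1, N5=1 → 1; observed 0. Eliminates N3 stuck-at-1, N3 inverted output, N4 stuck-at-0, N4 inverted output, N5 stuck-at-1.
Only N5 inverted output is consistent with every test.

N5 inverted output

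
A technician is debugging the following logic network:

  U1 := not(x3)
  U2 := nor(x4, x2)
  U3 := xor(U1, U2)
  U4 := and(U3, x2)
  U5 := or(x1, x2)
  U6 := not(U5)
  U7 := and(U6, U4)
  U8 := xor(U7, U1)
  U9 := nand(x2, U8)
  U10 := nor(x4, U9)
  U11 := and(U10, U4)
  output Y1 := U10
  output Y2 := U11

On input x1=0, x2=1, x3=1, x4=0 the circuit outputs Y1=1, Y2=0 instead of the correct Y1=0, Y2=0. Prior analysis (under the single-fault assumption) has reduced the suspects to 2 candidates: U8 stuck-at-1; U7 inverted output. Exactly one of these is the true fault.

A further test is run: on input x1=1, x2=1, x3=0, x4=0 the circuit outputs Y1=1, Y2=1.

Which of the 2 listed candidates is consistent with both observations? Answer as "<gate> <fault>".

U8 stuck-at-1

Evaluate each candidate on input x1=1, x2=1, x3=0, x4=0:
  U8 stuck-at-1: U1=1, U2=0, U3=1, U4=1, U5=1, U6=0, U7=0, U8=1 [stuck-at-1], U9=0, U10=1, U11=1 → Y1=1, Y2=1 — matches
  U7 inverted output: U1=1, U2=0, U3=1, U4=1, U5=1, U6=0, U7=1 [inverted output], U8=0, U9=1, U10=0, U11=0 → Y1=0, Y2=0 — eliminated
Only U8 stuck-at-1 reproduces the observed Y1=1, Y2=1.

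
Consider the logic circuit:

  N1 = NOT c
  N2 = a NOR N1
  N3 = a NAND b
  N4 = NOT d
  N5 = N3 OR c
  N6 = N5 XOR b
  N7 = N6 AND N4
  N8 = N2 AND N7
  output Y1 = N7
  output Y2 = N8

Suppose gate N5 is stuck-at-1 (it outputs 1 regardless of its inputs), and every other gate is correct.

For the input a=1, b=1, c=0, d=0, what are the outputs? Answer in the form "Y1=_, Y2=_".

Propagate with N5 forced: N1=1, N2=0, N3=0, N4=1, N5=1 [stuck-at-1], N6=0, N7=0, N8=0.
So the outputs are Y1=0, Y2=0. (Without the fault they would be Y1=1, Y2=0.)

Y1=0, Y2=0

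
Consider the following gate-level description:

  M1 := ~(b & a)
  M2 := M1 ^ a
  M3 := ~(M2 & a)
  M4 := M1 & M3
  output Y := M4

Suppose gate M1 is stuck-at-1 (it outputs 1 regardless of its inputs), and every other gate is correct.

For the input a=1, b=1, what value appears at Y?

Propagate with M1 forced: M1=1 [stuck-at-1], M2=0, M3=1, M4=1.
So Y = 1. (Without the fault it would be 0.)

1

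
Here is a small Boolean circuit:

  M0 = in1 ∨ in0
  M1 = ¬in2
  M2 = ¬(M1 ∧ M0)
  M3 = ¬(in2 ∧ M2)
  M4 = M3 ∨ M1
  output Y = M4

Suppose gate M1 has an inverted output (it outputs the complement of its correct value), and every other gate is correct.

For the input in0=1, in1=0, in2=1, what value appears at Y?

Propagate with M1 forced: M0=1, M1=1 [inverted output], M2=0, M3=1, M4=1.
So Y = 1. (Without the fault it would be 0.)

1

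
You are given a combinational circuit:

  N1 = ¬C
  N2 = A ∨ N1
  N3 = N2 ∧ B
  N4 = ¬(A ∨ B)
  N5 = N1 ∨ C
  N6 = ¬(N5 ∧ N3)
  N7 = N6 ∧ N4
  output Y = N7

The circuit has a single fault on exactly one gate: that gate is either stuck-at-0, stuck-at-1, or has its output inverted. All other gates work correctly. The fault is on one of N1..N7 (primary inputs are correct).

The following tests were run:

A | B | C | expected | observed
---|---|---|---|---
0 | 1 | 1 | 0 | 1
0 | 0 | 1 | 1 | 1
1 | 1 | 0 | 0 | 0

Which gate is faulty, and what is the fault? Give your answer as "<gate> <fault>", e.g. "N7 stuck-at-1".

N4 stuck-at-1

Fault-free values for test 1 (A=0, B=1, C=1): N1=0, N2=0, N3=0, N4=0, N5=1, N6=1, N7=0, giving Y=0. Observed 1.
Test 1: faults giving observed 1 are {N4 stuck-at-1, N4 inverted output, N7 stuck-at-1, N7 inverted output}.
Test 2 (A=0, B=0, C=1): fault-free N1=0, N2=0, N3=0, N4=1, N5=1, N6=1, N7=1 → 1; observed 1. Eliminates N4 inverted output, N7 inverted output.
Test 3 (A=1, B=1, C=0): fault-free N1=1, N2=1, N3=1, N4=0, N5=1, N6=0, N7=0 → 0; observed 0. Eliminates N7 stuck-at-1.
Only N4 stuck-at-1 is consistent with every test.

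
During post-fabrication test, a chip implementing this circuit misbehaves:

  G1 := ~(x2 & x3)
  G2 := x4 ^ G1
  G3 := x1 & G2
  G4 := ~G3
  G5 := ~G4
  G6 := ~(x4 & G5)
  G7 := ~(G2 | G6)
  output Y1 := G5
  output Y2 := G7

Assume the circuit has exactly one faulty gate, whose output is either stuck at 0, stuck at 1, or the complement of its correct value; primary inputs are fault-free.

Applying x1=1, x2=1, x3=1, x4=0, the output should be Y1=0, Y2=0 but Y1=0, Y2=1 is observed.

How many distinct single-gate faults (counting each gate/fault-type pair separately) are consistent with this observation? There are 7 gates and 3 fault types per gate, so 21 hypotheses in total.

Fault-free: G1=0, G2=0, G3=0, G4=1, G5=0, G6=1, G7=0 → Y1=0, Y2=0. Observed Y1=0, Y2=1.
  G1: none of the 3 fault types match ✗
  G2: none of the 3 fault types match ✗
  G3: none of the 3 fault types match ✗
  G4: none of the 3 fault types match ✗
  G5: none of the 3 fault types match ✗
  G6: stuck-at-0, inverted output ✓; others ✗
  G7: stuck-at-1, inverted output ✓; others ✗
Consistent faults: {G6 stuck-at-0, G6 inverted output, G7 stuck-at-1, G7 inverted output} — 4 in all.

4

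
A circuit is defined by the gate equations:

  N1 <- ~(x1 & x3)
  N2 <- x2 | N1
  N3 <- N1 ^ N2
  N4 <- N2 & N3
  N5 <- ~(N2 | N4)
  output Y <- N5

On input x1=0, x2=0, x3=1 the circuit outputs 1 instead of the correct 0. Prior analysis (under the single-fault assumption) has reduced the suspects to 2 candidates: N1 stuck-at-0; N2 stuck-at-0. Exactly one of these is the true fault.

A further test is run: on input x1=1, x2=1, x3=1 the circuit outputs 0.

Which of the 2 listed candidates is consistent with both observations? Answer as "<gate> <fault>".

N1 stuck-at-0

Evaluate each candidate on input x1=1, x2=1, x3=1:
  N1 stuck-at-0: N1=0 [stuck-at-0], N2=1, N3=1, N4=1, N5=0 → 0 — matches
  N2 stuck-at-0: N1=0, N2=0 [stuck-at-0], N3=0, N4=0, N5=1 → 1 — eliminated
Only N1 stuck-at-0 reproduces the observed 0.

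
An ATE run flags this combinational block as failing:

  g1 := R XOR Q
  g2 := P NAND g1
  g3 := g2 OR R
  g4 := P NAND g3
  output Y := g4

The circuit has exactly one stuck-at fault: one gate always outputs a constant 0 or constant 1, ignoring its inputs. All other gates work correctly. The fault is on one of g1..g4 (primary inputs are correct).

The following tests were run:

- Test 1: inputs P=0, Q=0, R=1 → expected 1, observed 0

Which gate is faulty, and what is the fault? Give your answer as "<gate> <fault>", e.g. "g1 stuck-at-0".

Fault-free values for test 1 (P=0, Q=0, R=1): g1=1, g2=1, g3=1, g4=1, giving Y=1. Observed 0.
Test 1: faults giving observed 0 are {g4 stuck-at-0}.
Only g4 stuck-at-0 is consistent with every test.

g4 stuck-at-0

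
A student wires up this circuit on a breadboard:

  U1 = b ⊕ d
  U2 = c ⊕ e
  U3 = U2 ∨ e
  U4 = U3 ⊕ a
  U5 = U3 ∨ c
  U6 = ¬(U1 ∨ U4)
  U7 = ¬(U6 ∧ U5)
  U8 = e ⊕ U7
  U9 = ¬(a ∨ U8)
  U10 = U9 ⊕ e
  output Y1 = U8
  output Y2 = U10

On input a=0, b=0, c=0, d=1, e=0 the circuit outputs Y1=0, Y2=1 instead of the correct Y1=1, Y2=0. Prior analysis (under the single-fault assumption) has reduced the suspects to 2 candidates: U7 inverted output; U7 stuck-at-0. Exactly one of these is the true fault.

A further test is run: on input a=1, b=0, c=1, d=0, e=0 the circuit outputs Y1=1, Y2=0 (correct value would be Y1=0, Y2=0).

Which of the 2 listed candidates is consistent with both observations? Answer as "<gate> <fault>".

U7 inverted output

Evaluate each candidate on input a=1, b=0, c=1, d=0, e=0:
  U7 inverted output: U1=0, U2=1, U3=1, U4=0, U5=1, U6=1, U7=1 [inverted output], U8=1, U9=0, U10=0 → Y1=1, Y2=0 — matches
  U7 stuck-at-0: U1=0, U2=1, U3=1, U4=0, U5=1, U6=1, U7=0 [stuck-at-0], U8=0, U9=0, U10=0 → Y1=0, Y2=0 — eliminated
Only U7 inverted output reproduces the observed Y1=1, Y2=0.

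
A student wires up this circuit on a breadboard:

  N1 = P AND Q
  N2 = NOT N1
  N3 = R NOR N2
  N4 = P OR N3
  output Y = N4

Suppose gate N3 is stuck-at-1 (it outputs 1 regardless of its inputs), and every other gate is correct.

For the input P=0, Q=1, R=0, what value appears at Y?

1

Propagate with N3 forced: N1=0, N2=1, N3=1 [stuck-at-1], N4=1.
So Y = 1. (Without the fault it would be 0.)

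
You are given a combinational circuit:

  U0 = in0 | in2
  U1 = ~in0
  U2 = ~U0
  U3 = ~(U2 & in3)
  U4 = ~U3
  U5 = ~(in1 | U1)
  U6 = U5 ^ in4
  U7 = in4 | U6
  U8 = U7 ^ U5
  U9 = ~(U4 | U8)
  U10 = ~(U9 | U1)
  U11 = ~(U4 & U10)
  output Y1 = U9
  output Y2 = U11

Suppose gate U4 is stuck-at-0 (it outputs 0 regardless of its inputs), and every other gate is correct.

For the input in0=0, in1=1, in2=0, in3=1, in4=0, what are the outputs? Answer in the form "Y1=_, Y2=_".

Y1=1, Y2=1

Propagate with U4 forced: U0=0, U1=1, U2=1, U3=0, U4=0 [stuck-at-0], U5=0, U6=0, U7=0, U8=0, U9=1, U10=0, U11=1.
So the outputs are Y1=1, Y2=1. (Without the fault they would be Y1=0, Y2=1.)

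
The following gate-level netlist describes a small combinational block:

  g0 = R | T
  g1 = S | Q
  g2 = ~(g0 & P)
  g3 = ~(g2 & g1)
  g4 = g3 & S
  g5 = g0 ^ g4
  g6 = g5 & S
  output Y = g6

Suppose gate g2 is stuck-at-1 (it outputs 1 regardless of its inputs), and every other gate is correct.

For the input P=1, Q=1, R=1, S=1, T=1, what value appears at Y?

Propagate with g2 forced: g0=1, g1=1, g2=1 [stuck-at-1], g3=0, g4=0, g5=1, g6=1.
So Y = 1. (Without the fault it would be 0.)

1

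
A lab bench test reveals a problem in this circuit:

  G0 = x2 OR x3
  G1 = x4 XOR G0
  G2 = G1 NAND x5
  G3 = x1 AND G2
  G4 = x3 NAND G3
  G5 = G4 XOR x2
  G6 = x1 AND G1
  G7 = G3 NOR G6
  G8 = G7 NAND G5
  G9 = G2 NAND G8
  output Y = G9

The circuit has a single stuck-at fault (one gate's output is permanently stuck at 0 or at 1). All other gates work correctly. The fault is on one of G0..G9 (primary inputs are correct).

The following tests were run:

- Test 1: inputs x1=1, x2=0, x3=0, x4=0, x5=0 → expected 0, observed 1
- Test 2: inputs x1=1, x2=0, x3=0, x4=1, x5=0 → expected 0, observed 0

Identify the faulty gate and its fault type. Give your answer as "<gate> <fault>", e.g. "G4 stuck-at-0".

Fault-free values for test 1 (x1=1, x2=0, x3=0, x4=0, x5=0): G0=0, G1=0, G2=1, G3=1, G4=1, G5=1, G6=0, G7=0, G8=1, G9=0, giving Y=0. Observed 1.
Test 1: faults giving observed 1 are {G2 stuck-at-0, G3 stuck-at-0, G7 stuck-at-1, G8 stuck-at-0, G9 stuck-at-1}.
Test 2 (x1=1, x2=0, x3=0, x4=1, x5=0): fault-free G0=0, G1=1, G2=1, G3=1, G4=1, G5=1, G6=1, G7=0, G8=1, G9=0 → 0; observed 0. Eliminates G2 stuck-at-0, G7 stuck-at-1, G8 stuck-at-0, G9 stuck-at-1.
Only G3 stuck-at-0 is consistent with every test.

G3 stuck-at-0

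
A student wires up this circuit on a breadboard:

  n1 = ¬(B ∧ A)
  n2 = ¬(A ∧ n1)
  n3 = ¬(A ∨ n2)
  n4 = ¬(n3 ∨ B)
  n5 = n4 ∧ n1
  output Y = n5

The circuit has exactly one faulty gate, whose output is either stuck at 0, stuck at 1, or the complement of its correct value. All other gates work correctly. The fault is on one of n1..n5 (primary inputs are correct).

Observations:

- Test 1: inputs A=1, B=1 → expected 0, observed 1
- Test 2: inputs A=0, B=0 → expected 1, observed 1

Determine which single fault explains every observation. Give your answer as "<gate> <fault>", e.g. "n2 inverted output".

Fault-free values for test 1 (A=1, B=1): n1=0, n2=1, n3=0, n4=0, n5=0, giving Y=0. Observed 1.
Test 1: faults giving observed 1 are {n5 stuck-at-1, n5 inverted output}.
Test 2 (A=0, B=0): fault-free n1=1, n2=1, n3=0, n4=1, n5=1 → 1; observed 1. Eliminates n5 inverted output.
Only n5 stuck-at-1 is consistent with every test.

n5 stuck-at-1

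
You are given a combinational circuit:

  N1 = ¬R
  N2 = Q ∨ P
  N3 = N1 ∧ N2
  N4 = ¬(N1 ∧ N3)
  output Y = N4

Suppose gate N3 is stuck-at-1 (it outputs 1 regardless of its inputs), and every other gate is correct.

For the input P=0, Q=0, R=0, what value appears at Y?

0

Propagate with N3 forced: N1=1, N2=0, N3=1 [stuck-at-1], N4=0.
So Y = 0. (Without the fault it would be 1.)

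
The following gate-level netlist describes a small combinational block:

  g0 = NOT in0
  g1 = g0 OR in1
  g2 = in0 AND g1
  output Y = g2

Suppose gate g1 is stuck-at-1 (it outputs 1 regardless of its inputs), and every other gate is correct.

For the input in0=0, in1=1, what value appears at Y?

Propagate with g1 forced: g0=1, g1=1 [stuck-at-1], g2=0.
So Y = 0. (Same as the fault-free value — the fault is masked on this input.)

0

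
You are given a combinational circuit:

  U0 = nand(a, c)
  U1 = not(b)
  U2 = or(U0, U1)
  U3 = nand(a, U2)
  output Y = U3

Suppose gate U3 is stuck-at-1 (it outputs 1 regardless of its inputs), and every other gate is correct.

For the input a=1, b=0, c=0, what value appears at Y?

Propagate with U3 forced: U0=1, U1=1, U2=1, U3=1 [stuck-at-1].
So Y = 1. (Without the fault it would be 0.)

1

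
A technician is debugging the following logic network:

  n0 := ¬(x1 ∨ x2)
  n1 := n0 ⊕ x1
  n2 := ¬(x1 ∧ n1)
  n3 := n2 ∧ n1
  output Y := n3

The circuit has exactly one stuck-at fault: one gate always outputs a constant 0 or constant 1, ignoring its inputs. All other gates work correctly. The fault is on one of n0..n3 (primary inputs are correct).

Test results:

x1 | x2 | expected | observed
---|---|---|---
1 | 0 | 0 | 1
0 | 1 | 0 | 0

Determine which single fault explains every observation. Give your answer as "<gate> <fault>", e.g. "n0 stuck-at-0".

n2 stuck-at-1

Fault-free values for test 1 (x1=1, x2=0): n0=0, n1=1, n2=0, n3=0, giving Y=0. Observed 1.
Test 1: faults giving observed 1 are {n2 stuck-at-1, n3 stuck-at-1}.
Test 2 (x1=0, x2=1): fault-free n0=0, n1=0, n2=1, n3=0 → 0; observed 0. Eliminates n3 stuck-at-1.
Only n2 stuck-at-1 is consistent with every test.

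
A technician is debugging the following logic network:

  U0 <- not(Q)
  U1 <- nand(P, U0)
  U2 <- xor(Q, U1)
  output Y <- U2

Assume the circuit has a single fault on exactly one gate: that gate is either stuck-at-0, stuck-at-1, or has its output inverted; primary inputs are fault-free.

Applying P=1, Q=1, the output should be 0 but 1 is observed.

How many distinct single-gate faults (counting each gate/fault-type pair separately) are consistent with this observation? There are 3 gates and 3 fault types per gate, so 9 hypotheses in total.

6

Fault-free: U0=0, U1=1, U2=0 → 0. Observed 1.
  U0 stuck-at-0: output 0 ✗
  U0 stuck-at-1: output 1 ✓
  U0 inverted output: output 1 ✓
  U1 stuck-at-0: output 1 ✓
  U1 stuck-at-1: output 0 ✗
  U1 inverted output: output 1 ✓
  U2 stuck-at-0: output 0 ✗
  U2 stuck-at-1: output 1 ✓
  U2 inverted output: output 1 ✓
Consistent faults: {U0 stuck-at-1, U0 inverted output, U1 stuck-at-0, U1 inverted output, U2 stuck-at-1, U2 inverted output} — 6 in all.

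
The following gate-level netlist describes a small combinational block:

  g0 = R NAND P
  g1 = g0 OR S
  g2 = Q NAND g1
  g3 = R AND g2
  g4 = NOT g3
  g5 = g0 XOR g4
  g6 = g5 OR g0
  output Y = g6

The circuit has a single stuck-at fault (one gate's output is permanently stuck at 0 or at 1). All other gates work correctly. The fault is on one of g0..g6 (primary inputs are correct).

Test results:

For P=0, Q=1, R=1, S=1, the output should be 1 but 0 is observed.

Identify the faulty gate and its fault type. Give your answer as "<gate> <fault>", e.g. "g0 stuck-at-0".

Fault-free values for test 1 (P=0, Q=1, R=1, S=1): g0=1, g1=1, g2=0, g3=0, g4=1, g5=0, g6=1, giving Y=1. Observed 0.
Test 1: faults giving observed 0 are {g6 stuck-at-0}.
Only g6 stuck-at-0 is consistent with every test.

g6 stuck-at-0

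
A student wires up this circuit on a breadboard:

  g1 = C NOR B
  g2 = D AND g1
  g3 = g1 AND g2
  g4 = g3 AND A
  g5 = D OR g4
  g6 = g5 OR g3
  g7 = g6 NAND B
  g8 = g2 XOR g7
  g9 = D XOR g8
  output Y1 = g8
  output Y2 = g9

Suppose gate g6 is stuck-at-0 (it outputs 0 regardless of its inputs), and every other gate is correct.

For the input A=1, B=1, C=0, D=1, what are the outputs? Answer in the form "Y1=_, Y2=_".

Y1=1, Y2=0

Propagate with g6 forced: g1=0, g2=0, g3=0, g4=0, g5=1, g6=0 [stuck-at-0], g7=1, g8=1, g9=0.
So the outputs are Y1=1, Y2=0. (Without the fault they would be Y1=0, Y2=1.)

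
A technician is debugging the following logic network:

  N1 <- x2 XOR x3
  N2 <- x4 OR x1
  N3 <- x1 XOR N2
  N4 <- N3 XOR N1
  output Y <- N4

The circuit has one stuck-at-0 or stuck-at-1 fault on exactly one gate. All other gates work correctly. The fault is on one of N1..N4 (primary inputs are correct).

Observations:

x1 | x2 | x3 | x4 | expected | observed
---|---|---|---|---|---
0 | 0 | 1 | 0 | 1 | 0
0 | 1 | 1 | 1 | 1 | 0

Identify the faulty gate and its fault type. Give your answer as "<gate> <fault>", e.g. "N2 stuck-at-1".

Fault-free values for test 1 (x1=0, x2=0, x3=1, x4=0): N1=1, N2=0, N3=0, N4=1, giving Y=1. Observed 0.
Test 1: faults giving observed 0 are {N1 stuck-at-0, N2 stuck-at-1, N3 stuck-at-1, N4 stuck-at-0}.
Test 2 (x1=0, x2=1, x3=1, x4=1): fault-free N1=0, N2=1, N3=1, N4=1 → 1; observed 0. Eliminates N1 stuck-at-0, N2 stuck-at-1, N3 stuck-at-1.
Only N4 stuck-at-0 is consistent with every test.

N4 stuck-at-0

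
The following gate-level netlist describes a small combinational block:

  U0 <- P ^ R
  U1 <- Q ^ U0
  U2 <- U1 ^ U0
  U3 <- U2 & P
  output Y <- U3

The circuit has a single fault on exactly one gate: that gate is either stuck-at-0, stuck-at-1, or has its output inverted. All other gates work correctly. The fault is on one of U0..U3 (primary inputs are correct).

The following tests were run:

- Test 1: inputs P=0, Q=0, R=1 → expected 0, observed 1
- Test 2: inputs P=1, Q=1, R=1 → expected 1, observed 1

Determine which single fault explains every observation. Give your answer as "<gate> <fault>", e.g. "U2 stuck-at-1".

Fault-free values for test 1 (P=0, Q=0, R=1): U0=1, U1=1, U2=0, U3=0, giving Y=0. Observed 1.
Test 1: faults giving observed 1 are {U3 stuck-at-1, U3 inverted output}.
Test 2 (P=1, Q=1, R=1): fault-free U0=0, U1=1, U2=1, U3=1 → 1; observed 1. Eliminates U3 inverted output.
Only U3 stuck-at-1 is consistent with every test.

U3 stuck-at-1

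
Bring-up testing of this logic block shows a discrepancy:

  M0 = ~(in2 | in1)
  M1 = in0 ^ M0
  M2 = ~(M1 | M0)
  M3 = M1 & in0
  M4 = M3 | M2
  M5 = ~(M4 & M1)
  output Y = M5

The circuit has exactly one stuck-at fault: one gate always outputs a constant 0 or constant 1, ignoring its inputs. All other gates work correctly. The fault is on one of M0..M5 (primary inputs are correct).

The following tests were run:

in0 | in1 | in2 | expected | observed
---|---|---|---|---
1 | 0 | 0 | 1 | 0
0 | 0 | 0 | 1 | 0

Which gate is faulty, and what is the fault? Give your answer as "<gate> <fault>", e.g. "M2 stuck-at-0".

M5 stuck-at-0

Fault-free values for test 1 (in0=1, in1=0, in2=0): M0=1, M1=0, M2=0, M3=0, M4=0, M5=1, giving Y=1. Observed 0.
Test 1: faults giving observed 0 are {M0 stuck-at-0, M1 stuck-at-1, M5 stuck-at-0}.
Test 2 (in0=0, in1=0, in2=0): fault-free M0=1, M1=1, M2=0, M3=0, M4=0, M5=1 → 1; observed 0. Eliminates M0 stuck-at-0, M1 stuck-at-1.
Only M5 stuck-at-0 is consistent with every test.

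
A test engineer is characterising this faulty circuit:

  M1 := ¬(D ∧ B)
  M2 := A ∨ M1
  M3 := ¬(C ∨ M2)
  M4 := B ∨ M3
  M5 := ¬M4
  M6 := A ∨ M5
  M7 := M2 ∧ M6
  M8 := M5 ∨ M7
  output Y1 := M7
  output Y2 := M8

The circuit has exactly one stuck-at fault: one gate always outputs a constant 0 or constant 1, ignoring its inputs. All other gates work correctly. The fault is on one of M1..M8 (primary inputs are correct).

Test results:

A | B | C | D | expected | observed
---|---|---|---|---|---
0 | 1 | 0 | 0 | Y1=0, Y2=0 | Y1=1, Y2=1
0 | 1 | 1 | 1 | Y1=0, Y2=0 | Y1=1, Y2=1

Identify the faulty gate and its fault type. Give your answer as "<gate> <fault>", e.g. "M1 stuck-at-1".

Fault-free values for test 1 (A=0, B=1, C=0, D=0): M1=1, M2=1, M3=0, M4=1, M5=0, M6=0, M7=0, M8=0, giving Y1=0, Y2=0. Observed Y1=1, Y2=1.
Test 1: faults giving observed Y1=1, Y2=1 are {M4 stuck-at-0, M5 stuck-at-1, M6 stuck-at-1, M7 stuck-at-1}.
Test 2 (A=0, B=1, C=1, D=1): fault-free M1=0, M2=0, M3=0, M4=1, M5=0, M6=0, M7=0, M8=0 → Y1=0, Y2=0; observed Y1=1, Y2=1. Eliminates M4 stuck-at-0, M5 stuck-at-1, M6 stuck-at-1.
Only M7 stuck-at-1 is consistent with every test.

M7 stuck-at-1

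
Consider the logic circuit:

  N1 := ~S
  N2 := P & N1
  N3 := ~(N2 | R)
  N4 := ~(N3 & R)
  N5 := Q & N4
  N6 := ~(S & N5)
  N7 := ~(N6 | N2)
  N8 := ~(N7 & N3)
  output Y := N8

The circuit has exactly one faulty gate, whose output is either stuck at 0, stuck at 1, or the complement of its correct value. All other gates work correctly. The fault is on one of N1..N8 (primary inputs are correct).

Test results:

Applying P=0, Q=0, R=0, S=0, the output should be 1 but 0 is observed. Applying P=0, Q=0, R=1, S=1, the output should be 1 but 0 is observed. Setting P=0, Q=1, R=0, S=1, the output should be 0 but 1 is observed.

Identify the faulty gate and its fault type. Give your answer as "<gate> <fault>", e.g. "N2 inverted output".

N8 inverted output

Fault-free values for test 1 (P=0, Q=0, R=0, S=0): N1=1, N2=0, N3=1, N4=1, N5=0, N6=1, N7=0, N8=1, giving Y=1. Observed 0.
Test 1: faults giving observed 0 are {N6 stuck-at-0, N6 inverted output, N7 stuck-at-1, N7 inverted output, N8 stuck-at-0, N8 inverted output}.
Test 2 (P=0, Q=0, R=1, S=1): fault-free N1=0, N2=0, N3=0, N4=1, N5=0, N6=1, N7=0, N8=1 → 1; observed 0. Eliminates N6 stuck-at-0, N6 inverted output, N7 stuck-at-1, N7 inverted output.
Test 3 (P=0, Q=1, R=0, S=1): fault-free N1=0, N2=0, N3=1, N4=1, N5=1, N6=0, N7=1, N8=0 → 0; observed 1. Eliminates N8 stuck-at-0.
Only N8 inverted output is consistent with every test.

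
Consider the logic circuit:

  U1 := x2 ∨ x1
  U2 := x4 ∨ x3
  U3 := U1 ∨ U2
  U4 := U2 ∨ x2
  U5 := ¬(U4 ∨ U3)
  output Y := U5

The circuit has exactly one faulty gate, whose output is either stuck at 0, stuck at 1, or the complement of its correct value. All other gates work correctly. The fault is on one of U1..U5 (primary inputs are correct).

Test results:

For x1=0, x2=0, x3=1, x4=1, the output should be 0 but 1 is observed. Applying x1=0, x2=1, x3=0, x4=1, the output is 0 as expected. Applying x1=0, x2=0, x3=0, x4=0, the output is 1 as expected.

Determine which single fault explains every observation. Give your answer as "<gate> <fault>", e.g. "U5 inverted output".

Fault-free values for test 1 (x1=0, x2=0, x3=1, x4=1): U1=0, U2=1, U3=1, U4=1, U5=0, giving Y=0. Observed 1.
Test 1: faults giving observed 1 are {U2 stuck-at-0, U2 inverted output, U5 stuck-at-1, U5 inverted output}.
Test 2 (x1=0, x2=1, x3=0, x4=1): fault-free U1=1, U2=1, U3=1, U4=1, U5=0 → 0; observed 0. Eliminates U5 stuck-at-1, U5 inverted output.
Test 3 (x1=0, x2=0, x3=0, x4=0): fault-free U1=0, U2=0, U3=0, U4=0, U5=1 → 1; observed 1. Eliminates U2 inverted output.
Only U2 stuck-at-0 is consistent with every test.

U2 stuck-at-0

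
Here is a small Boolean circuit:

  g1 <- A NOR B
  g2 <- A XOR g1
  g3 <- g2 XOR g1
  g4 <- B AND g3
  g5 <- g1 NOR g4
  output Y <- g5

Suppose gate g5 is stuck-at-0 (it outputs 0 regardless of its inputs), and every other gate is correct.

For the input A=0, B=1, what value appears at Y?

0

Propagate with g5 forced: g1=0, g2=0, g3=0, g4=0, g5=0 [stuck-at-0].
So Y = 0. (Without the fault it would be 1.)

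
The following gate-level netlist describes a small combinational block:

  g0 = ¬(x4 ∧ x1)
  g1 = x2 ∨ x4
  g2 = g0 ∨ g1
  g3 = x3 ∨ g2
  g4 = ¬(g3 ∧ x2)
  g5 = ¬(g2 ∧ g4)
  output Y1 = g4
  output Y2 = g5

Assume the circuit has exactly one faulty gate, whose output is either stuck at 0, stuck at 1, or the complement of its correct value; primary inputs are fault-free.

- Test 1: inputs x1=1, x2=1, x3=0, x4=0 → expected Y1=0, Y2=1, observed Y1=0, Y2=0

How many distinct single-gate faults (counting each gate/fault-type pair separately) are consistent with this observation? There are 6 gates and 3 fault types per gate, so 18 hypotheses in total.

Fault-free: g0=1, g1=1, g2=1, g3=1, g4=0, g5=1 → Y1=0, Y2=1. Observed Y1=0, Y2=0.
  g0: none of the 3 fault types match ✗
  g1: none of the 3 fault types match ✗
  g2: none of the 3 fault types match ✗
  g3: none of the 3 fault types match ✗
  g4: none of the 3 fault types match ✗
  g5: stuck-at-0, inverted output ✓; others ✗
Consistent faults: {g5 stuck-at-0, g5 inverted output} — 2 in all.

2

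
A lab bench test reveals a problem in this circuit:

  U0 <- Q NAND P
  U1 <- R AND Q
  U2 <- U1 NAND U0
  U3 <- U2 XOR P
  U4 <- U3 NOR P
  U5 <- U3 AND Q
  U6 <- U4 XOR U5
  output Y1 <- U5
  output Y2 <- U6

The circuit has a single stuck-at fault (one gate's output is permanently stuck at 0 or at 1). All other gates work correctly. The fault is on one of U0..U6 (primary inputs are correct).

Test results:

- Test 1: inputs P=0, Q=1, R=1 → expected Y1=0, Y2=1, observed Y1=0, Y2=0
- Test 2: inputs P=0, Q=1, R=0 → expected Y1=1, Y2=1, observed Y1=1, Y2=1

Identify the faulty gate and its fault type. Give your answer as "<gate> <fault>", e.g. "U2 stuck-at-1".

Fault-free values for test 1 (P=0, Q=1, R=1): U0=1, U1=1, U2=0, U3=0, U4=1, U5=0, U6=1, giving Y1=0, Y2=1. Observed Y1=0, Y2=0.
Test 1: faults giving observed Y1=0, Y2=0 are {U4 stuck-at-0, U6 stuck-at-0}.
Test 2 (P=0, Q=1, R=0): fault-free U0=1, U1=0, U2=1, U3=1, U4=0, U5=1, U6=1 → Y1=1, Y2=1; observed Y1=1, Y2=1. Eliminates U6 stuck-at-0.
Only U4 stuck-at-0 is consistent with every test.

U4 stuck-at-0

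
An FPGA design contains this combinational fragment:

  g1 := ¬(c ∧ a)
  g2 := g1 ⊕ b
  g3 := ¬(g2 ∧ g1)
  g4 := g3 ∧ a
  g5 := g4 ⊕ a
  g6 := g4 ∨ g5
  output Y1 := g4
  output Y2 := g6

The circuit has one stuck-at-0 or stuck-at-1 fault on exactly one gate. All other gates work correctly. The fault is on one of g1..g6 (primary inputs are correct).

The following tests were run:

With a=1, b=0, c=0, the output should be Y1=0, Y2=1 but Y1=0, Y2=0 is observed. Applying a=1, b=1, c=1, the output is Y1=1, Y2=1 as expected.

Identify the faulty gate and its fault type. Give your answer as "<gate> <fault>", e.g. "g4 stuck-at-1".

g5 stuck-at-0

Fault-free values for test 1 (a=1, b=0, c=0): g1=1, g2=1, g3=0, g4=0, g5=1, g6=1, giving Y1=0, Y2=1. Observed Y1=0, Y2=0.
Test 1: faults giving observed Y1=0, Y2=0 are {g5 stuck-at-0, g6 stuck-at-0}.
Test 2 (a=1, b=1, c=1): fault-free g1=0, g2=1, g3=1, g4=1, g5=0, g6=1 → Y1=1, Y2=1; observed Y1=1, Y2=1. Eliminates g6 stuck-at-0.
Only g5 stuck-at-0 is consistent with every test.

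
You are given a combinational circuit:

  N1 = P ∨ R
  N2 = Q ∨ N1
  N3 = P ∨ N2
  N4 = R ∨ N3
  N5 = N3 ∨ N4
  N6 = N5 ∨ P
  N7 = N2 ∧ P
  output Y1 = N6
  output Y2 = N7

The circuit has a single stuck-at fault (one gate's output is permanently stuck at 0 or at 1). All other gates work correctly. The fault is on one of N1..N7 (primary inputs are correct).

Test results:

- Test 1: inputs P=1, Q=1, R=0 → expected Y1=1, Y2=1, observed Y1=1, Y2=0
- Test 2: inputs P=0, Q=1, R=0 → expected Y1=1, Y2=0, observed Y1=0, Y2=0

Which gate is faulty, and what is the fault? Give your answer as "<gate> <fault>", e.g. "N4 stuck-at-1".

Fault-free values for test 1 (P=1, Q=1, R=0): N1=1, N2=1, N3=1, N4=1, N5=1, N6=1, N7=1, giving Y1=1, Y2=1. Observed Y1=1, Y2=0.
Test 1: faults giving observed Y1=1, Y2=0 are {N2 stuck-at-0, N7 stuck-at-0}.
Test 2 (P=0, Q=1, R=0): fault-free N1=0, N2=1, N3=1, N4=1, N5=1, N6=1, N7=0 → Y1=1, Y2=0; observed Y1=0, Y2=0. Eliminates N7 stuck-at-0.
Only N2 stuck-at-0 is consistent with every test.

N2 stuck-at-0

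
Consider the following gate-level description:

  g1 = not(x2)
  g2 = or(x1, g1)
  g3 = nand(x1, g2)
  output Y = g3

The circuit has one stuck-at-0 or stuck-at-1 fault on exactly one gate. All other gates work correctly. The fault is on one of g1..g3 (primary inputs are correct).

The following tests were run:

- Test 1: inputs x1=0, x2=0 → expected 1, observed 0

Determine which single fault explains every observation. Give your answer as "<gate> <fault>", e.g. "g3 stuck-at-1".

g3 stuck-at-0

Fault-free values for test 1 (x1=0, x2=0): g1=1, g2=1, g3=1, giving Y=1. Observed 0.
Test 1: faults giving observed 0 are {g3 stuck-at-0}.
Only g3 stuck-at-0 is consistent with every test.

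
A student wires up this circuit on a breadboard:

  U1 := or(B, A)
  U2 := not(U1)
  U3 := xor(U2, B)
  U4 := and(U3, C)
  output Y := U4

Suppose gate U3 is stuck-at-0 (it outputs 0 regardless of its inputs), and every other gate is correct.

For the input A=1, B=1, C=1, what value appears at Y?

Propagate with U3 forced: U1=1, U2=0, U3=0 [stuck-at-0], U4=0.
So Y = 0. (Without the fault it would be 1.)

0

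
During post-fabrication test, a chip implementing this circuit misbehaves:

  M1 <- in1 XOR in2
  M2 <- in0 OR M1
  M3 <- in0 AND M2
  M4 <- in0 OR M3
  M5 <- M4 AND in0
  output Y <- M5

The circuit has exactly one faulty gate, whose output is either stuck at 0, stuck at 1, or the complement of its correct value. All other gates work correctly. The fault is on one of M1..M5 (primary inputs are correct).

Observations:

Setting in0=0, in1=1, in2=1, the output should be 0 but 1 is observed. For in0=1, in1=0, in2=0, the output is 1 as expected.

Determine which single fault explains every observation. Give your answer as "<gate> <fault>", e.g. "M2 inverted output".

Fault-free values for test 1 (in0=0, in1=1, in2=1): M1=0, M2=0, M3=0, M4=0, M5=0, giving Y=0. Observed 1.
Test 1: faults giving observed 1 are {M5 stuck-at-1, M5 inverted output}.
Test 2 (in0=1, in1=0, in2=0): fault-free M1=0, M2=1, M3=1, M4=1, M5=1 → 1; observed 1. Eliminates M5 inverted output.
Only M5 stuck-at-1 is consistent with every test.

M5 stuck-at-1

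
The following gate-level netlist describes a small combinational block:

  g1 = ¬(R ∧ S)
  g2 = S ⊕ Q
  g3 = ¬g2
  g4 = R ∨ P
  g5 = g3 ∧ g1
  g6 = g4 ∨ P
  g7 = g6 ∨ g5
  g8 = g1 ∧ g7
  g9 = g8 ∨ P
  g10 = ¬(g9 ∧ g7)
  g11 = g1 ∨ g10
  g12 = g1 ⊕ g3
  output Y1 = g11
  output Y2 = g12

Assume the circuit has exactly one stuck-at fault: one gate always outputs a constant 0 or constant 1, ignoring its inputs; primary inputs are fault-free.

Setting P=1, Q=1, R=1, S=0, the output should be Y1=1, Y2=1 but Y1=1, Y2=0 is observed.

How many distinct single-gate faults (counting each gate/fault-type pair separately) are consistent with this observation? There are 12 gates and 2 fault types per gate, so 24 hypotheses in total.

Fault-free: g1=1, g2=1, g3=0, g4=1, g5=0, g6=1, g7=1, g8=1, g9=1, g10=0, g11=1, g12=1 → Y1=1, Y2=1. Observed Y1=1, Y2=0.
  g1: none of the 2 fault types match ✗
  g2: stuck-at-0 ✓; others ✗
  g3: stuck-at-1 ✓; others ✗
  g4: none of the 2 fault types match ✗
  g5: none of the 2 fault types match ✗
  g6: none of the 2 fault types match ✗
  g7: none of the 2 fault types match ✗
  g8: none of the 2 fault types match ✗
  g9: none of the 2 fault types match ✗
  g10: none of the 2 fault types match ✗
  g11: none of the 2 fault types match ✗
  g12: stuck-at-0 ✓; others ✗
Consistent faults: {g2 stuck-at-0, g3 stuck-at-1, g12 stuck-at-0} — 3 in all.

3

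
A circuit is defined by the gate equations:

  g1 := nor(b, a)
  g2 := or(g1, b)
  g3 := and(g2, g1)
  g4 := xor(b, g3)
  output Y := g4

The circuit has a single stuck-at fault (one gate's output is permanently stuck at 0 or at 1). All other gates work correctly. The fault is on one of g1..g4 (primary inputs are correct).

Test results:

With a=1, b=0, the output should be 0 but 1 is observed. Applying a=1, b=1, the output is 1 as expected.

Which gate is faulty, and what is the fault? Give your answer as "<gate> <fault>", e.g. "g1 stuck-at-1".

g4 stuck-at-1

Fault-free values for test 1 (a=1, b=0): g1=0, g2=0, g3=0, g4=0, giving Y=0. Observed 1.
Test 1: faults giving observed 1 are {g1 stuck-at-1, g3 stuck-at-1, g4 stuck-at-1}.
Test 2 (a=1, b=1): fault-free g1=0, g2=1, g3=0, g4=1 → 1; observed 1. Eliminates g1 stuck-at-1, g3 stuck-at-1.
Only g4 stuck-at-1 is consistent with every test.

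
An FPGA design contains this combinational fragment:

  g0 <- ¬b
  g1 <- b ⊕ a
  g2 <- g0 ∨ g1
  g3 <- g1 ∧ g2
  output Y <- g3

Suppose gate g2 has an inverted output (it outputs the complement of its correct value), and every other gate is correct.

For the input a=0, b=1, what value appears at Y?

Propagate with g2 forced: g0=0, g1=1, g2=0 [inverted output], g3=0.
So Y = 0. (Without the fault it would be 1.)

0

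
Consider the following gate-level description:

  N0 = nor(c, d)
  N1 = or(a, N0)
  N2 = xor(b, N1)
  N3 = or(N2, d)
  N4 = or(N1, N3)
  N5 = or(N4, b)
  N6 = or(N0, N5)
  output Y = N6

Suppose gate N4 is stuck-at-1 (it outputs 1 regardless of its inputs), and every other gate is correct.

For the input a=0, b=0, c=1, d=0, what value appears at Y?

1

Propagate with N4 forced: N0=0, N1=0, N2=0, N3=0, N4=1 [stuck-at-1], N5=1, N6=1.
So Y = 1. (Without the fault it would be 0.)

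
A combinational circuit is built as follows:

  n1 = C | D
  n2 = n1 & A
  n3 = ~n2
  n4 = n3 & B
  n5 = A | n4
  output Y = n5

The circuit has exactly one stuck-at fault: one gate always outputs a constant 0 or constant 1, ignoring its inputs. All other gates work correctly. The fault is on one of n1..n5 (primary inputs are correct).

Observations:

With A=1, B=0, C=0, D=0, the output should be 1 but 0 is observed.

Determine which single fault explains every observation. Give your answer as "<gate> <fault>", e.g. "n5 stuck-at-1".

n5 stuck-at-0

Fault-free values for test 1 (A=1, B=0, C=0, D=0): n1=0, n2=0, n3=1, n4=0, n5=1, giving Y=1. Observed 0.
Test 1: faults giving observed 0 are {n5 stuck-at-0}.
Only n5 stuck-at-0 is consistent with every test.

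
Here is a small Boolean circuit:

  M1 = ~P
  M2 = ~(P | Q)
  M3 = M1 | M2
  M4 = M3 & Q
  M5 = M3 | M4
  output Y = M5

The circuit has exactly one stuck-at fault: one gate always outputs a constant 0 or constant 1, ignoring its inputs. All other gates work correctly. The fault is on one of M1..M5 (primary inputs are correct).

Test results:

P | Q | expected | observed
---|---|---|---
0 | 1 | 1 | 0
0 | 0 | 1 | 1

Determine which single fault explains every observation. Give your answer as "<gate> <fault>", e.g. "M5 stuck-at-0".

M1 stuck-at-0

Fault-free values for test 1 (P=0, Q=1): M1=1, M2=0, M3=1, M4=1, M5=1, giving Y=1. Observed 0.
Test 1: faults giving observed 0 are {M1 stuck-at-0, M3 stuck-at-0, M5 stuck-at-0}.
Test 2 (P=0, Q=0): fault-free M1=1, M2=1, M3=1, M4=0, M5=1 → 1; observed 1. Eliminates M3 stuck-at-0, M5 stuck-at-0.
Only M1 stuck-at-0 is consistent with every test.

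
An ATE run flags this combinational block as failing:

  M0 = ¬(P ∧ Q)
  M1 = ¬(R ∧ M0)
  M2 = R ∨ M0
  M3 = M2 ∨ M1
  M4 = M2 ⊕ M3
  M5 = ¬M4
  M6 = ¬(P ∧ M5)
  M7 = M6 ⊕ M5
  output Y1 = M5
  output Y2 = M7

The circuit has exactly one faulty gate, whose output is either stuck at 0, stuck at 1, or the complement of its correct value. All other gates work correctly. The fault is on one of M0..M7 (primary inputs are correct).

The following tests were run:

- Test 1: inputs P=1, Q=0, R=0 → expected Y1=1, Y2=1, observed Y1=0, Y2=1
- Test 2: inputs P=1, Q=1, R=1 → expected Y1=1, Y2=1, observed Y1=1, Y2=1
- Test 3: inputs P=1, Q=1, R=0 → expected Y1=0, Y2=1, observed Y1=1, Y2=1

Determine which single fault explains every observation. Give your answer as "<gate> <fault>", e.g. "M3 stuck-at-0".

Fault-free values for test 1 (P=1, Q=0, R=0): M0=1, M1=1, M2=1, M3=1, M4=0, M5=1, M6=0, M7=1, giving Y1=1, Y2=1. Observed Y1=0, Y2=1.
Test 1: faults giving observed Y1=0, Y2=1 are {M0 stuck-at-0, M0 inverted output, M2 stuck-at-0, M2 inverted output, M3 stuck-at-0, M3 inverted output, M4 stuck-at-1, M4 inverted output, M5 stuck-at-0, M5 inverted output}.
Test 2 (P=1, Q=1, R=1): fault-free M0=0, M1=1, M2=1, M3=1, M4=0, M5=1, M6=0, M7=1 → Y1=1, Y2=1; observed Y1=1, Y2=1. Eliminates M2 stuck-at-0, M2 inverted output, M3 stuck-at-0, M3 inverted output, M4 stuck-at-1, M4 inverted output, M5 stuck-at-0, M5 inverted output.
Test 3 (P=1, Q=1, R=0): fault-free M0=0, M1=1, M2=0, M3=1, M4=1, M5=0, M6=1, M7=1 → Y1=0, Y2=1; observed Y1=1, Y2=1. Eliminates M0 stuck-at-0.
Only M0 inverted output is consistent with every test.

M0 inverted output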